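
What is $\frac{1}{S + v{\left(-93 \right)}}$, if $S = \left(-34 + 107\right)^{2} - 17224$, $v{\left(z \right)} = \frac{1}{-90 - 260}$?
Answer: $- \frac{350}{4163251} \approx -8.4069 \cdot 10^{-5}$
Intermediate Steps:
$v{\left(z \right)} = - \frac{1}{350}$ ($v{\left(z \right)} = \frac{1}{-90 - 260} = \frac{1}{-350} = - \frac{1}{350}$)
$S = -11895$ ($S = 73^{2} - 17224 = 5329 - 17224 = -11895$)
$\frac{1}{S + v{\left(-93 \right)}} = \frac{1}{-11895 - \frac{1}{350}} = \frac{1}{- \frac{4163251}{350}} = - \frac{350}{4163251}$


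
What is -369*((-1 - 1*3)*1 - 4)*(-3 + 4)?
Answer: 2952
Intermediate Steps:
-369*((-1 - 1*3)*1 - 4)*(-3 + 4) = -369*((-1 - 3)*1 - 4) = -369*(-4*1 - 4) = -369*(-4 - 4) = -(-2952) = -369*(-8) = 2952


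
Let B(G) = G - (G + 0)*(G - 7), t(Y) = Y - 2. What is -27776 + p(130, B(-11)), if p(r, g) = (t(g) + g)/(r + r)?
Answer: -361109/13 ≈ -27778.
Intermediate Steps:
t(Y) = -2 + Y
B(G) = G - G*(-7 + G)
p(r, g) = (-2 + 2*g)/(2*r) (p(r, g) = ((-2 + g) + g)/(r + r) = (-2 + 2*g)/((2*r)) = (-2 + 2*g)*(1/(2*r)) = (-2 + 2*g)/(2*r))
-27776 + p(130, B(-11)) = -27776 + (-1 - 11*(8 - 1*(-11)))/130 = -27776 + (-1 - 11*(8 + 11))/130 = -27776 + (-1 - 11*19)/130 = -27776 + (-1 - 209)/130 = -27776 + (1/130)*(-210) = -27776 - 21/13 = -361109/13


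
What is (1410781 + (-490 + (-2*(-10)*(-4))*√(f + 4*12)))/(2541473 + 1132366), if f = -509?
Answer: 470097/1224613 - 80*I*√461/3673839 ≈ 0.38387 - 0.00046754*I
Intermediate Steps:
(1410781 + (-490 + (-2*(-10)*(-4))*√(f + 4*12)))/(2541473 + 1132366) = (1410781 + (-490 + (-2*(-10)*(-4))*√(-509 + 4*12)))/(2541473 + 1132366) = (1410781 + (-490 + (20*(-4))*√(-509 + 48)))/3673839 = (1410781 + (-490 - 80*I*√461))*(1/3673839) = (1410291 - 80*I*√461)*(1/3673839) = 470097/1224613 - 80*I*√461/3673839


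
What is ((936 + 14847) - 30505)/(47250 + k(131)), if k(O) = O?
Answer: -14722/47381 ≈ -0.31072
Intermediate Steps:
((936 + 14847) - 30505)/(47250 + k(131)) = ((936 + 14847) - 30505)/(47250 + 131) = (15783 - 30505)/47381 = -14722*1/47381 = -14722/47381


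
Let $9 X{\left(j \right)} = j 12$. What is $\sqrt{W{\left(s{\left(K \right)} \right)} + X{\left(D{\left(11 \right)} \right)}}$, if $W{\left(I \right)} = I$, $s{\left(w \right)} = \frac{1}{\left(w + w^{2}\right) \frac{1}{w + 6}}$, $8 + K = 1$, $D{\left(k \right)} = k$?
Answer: $\frac{\sqrt{2870}}{14} \approx 3.8266$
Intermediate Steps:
$K = -7$ ($K = -8 + 1 = -7$)
$X{\left(j \right)} = \frac{4 j}{3}$ ($X{\left(j \right)} = \frac{j 12}{9} = \frac{12 j}{9} = \frac{4 j}{3}$)
$s{\left(w \right)} = \frac{6 + w}{w + w^{2}}$ ($s{\left(w \right)} = \frac{1}{\left(w + w^{2}\right) \frac{1}{6 + w}} = \frac{1}{\frac{1}{6 + w} \left(w + w^{2}\right)} = \frac{6 + w}{w + w^{2}}$)
$\sqrt{W{\left(s{\left(K \right)} \right)} + X{\left(D{\left(11 \right)} \right)}} = \sqrt{\frac{6 - 7}{\left(-7\right) \left(1 - 7\right)} + \frac{4}{3} \cdot 11} = \sqrt{\left(- \frac{1}{7}\right) \frac{1}{-6} \left(-1\right) + \frac{44}{3}} = \sqrt{\left(- \frac{1}{7}\right) \left(- \frac{1}{6}\right) \left(-1\right) + \frac{44}{3}} = \sqrt{- \frac{1}{42} + \frac{44}{3}} = \sqrt{\frac{205}{14}} = \frac{\sqrt{2870}}{14}$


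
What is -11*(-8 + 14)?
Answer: -66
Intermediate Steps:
-11*(-8 + 14) = -11*6 = -1*66 = -66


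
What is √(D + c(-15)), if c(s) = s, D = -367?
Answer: I*√382 ≈ 19.545*I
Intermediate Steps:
√(D + c(-15)) = √(-367 - 15) = √(-382) = I*√382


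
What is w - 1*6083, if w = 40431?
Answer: 34348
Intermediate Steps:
w - 1*6083 = 40431 - 1*6083 = 40431 - 6083 = 34348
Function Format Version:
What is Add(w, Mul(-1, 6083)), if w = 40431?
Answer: 34348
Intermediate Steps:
Add(w, Mul(-1, 6083)) = Add(40431, Mul(-1, 6083)) = Add(40431, -6083) = 34348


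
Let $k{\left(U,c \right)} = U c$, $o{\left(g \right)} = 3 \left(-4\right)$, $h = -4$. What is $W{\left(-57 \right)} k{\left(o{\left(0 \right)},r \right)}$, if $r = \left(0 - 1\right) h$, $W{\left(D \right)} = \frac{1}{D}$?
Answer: $\frac{16}{19} \approx 0.8421$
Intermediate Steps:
$r = 4$ ($r = \left(0 - 1\right) \left(-4\right) = \left(-1\right) \left(-4\right) = 4$)
$o{\left(g \right)} = -12$
$W{\left(-57 \right)} k{\left(o{\left(0 \right)},r \right)} = \frac{\left(-12\right) 4}{-57} = \left(- \frac{1}{57}\right) \left(-48\right) = \frac{16}{19}$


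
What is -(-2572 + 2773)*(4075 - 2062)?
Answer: -404613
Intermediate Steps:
-(-2572 + 2773)*(4075 - 2062) = -201*2013 = -1*404613 = -404613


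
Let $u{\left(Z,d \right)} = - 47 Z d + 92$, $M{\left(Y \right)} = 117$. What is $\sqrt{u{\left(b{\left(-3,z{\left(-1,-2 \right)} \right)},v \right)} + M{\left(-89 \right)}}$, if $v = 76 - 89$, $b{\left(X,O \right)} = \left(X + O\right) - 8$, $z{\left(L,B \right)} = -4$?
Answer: $2 i \sqrt{2239} \approx 94.636 i$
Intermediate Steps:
$b{\left(X,O \right)} = -8 + O + X$ ($b{\left(X,O \right)} = \left(O + X\right) - 8 = -8 + O + X$)
$v = -13$ ($v = 76 - 89 = -13$)
$u{\left(Z,d \right)} = 92 - 47 Z d$ ($u{\left(Z,d \right)} = - 47 Z d + 92 = 92 - 47 Z d$)
$\sqrt{u{\left(b{\left(-3,z{\left(-1,-2 \right)} \right)},v \right)} + M{\left(-89 \right)}} = \sqrt{\left(92 - 47 \left(-8 - 4 - 3\right) \left(-13\right)\right) + 117} = \sqrt{\left(92 - \left(-705\right) \left(-13\right)\right) + 117} = \sqrt{\left(92 - 9165\right) + 117} = \sqrt{-9073 + 117} = \sqrt{-8956} = 2 i \sqrt{2239}$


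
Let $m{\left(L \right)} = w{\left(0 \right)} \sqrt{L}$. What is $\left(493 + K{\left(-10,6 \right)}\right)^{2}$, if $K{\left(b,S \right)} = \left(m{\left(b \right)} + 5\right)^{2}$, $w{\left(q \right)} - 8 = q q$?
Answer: $-49116 - 19520 i \sqrt{10} \approx -49116.0 - 61728.0 i$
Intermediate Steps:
$w{\left(q \right)} = 8 + q^{2}$ ($w{\left(q \right)} = 8 + q q = 8 + q^{2}$)
$m{\left(L \right)} = 8 \sqrt{L}$ ($m{\left(L \right)} = \left(8 + 0^{2}\right) \sqrt{L} = \left(8 + 0\right) \sqrt{L} = 8 \sqrt{L}$)
$K{\left(b,S \right)} = \left(5 + 8 \sqrt{b}\right)^{2}$ ($K{\left(b,S \right)} = \left(8 \sqrt{b} + 5\right)^{2} = \left(5 + 8 \sqrt{b}\right)^{2}$)
$\left(493 + K{\left(-10,6 \right)}\right)^{2} = \left(493 + \left(5 + 8 \sqrt{-10}\right)^{2}\right)^{2} = \left(493 + \left(5 + 8 i \sqrt{10}\right)^{2}\right)^{2}$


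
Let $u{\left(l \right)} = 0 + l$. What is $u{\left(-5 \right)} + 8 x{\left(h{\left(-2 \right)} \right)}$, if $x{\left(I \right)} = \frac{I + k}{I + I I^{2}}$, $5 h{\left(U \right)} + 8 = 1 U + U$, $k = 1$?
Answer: $- \frac{2185}{507} \approx -4.3097$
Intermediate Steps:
$u{\left(l \right)} = l$
$h{\left(U \right)} = - \frac{8}{5} + \frac{2 U}{5}$ ($h{\left(U \right)} = - \frac{8}{5} + \frac{1 U + U}{5} = - \frac{8}{5} + \frac{U + U}{5} = - \frac{8}{5} + \frac{2 U}{5}$)
$x{\left(I \right)} = \frac{1 + I}{I + I^{3}}$ ($x{\left(I \right)} = \frac{I + 1}{I + I I^{2}} = \frac{1 + I}{I + I^{3}}$)
$u{\left(-5 \right)} + 8 x{\left(h{\left(-2 \right)} \right)} = -5 + 8 \frac{1 + \left(- \frac{8}{5} + \frac{2}{5} \left(-2\right)\right)}{\left(- \frac{8}{5} + \frac{2}{5} \left(-2\right)\right) + \left(- \frac{8}{5} + \frac{2}{5} \left(-2\right)\right)^{3}} = -5 + 8 \frac{1 - \frac{12}{5}}{\left(- \frac{8}{5} - \frac{4}{5}\right) + \left(- \frac{8}{5} - \frac{4}{5}\right)^{3}} = -5 + 8 \frac{1 - \frac{12}{5}}{- \frac{12}{5} + \left(- \frac{12}{5}\right)^{3}} = -5 + 8 \frac{1}{- \frac{12}{5} - \frac{1728}{125}} \left(- \frac{7}{5}\right) = -5 + 8 \frac{1}{- \frac{2028}{125}} \left(- \frac{7}{5}\right) = -5 + 8 \left(\left(- \frac{125}{2028}\right) \left(- \frac{7}{5}\right)\right) = -5 + 8 \cdot \frac{175}{2028} = -5 + \frac{350}{507} = - \frac{2185}{507}$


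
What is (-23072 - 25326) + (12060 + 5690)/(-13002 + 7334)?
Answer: -137168807/2834 ≈ -48401.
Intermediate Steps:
(-23072 - 25326) + (12060 + 5690)/(-13002 + 7334) = -48398 + 17750/(-5668) = -48398 + 17750*(-1/5668) = -48398 - 8875/2834 = -137168807/2834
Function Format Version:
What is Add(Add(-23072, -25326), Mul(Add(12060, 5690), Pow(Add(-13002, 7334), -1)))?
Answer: Rational(-137168807, 2834) ≈ -48401.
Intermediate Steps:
Add(Add(-23072, -25326), Mul(Add(12060, 5690), Pow(Add(-13002, 7334), -1))) = Add(-48398, Mul(17750, Pow(-5668, -1))) = Add(-48398, Mul(17750, Rational(-1, 5668))) = Add(-48398, Rational(-8875, 2834)) = Rational(-137168807, 2834)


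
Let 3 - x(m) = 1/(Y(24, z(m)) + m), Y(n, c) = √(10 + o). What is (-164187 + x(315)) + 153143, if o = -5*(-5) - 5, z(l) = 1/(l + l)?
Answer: -73014154/6613 + √30/99195 ≈ -11041.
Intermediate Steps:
z(l) = 1/(2*l)
o = 20 (o = 25 - 5 = 20)
Y(n, c) = √30 (Y(n, c) = √(10 + 20) = √30)
x(m) = 3 - 1/(m + √30) (x(m) = 3 - 1/(√30 + m) = 3 - 1/(m + √30))
(-164187 + x(315)) + 153143 = (-164187 + (-1 + 3*315 + 3*√30)/(315 + √30)) + 153143 = (-164187 + (-1 + 945 + 3*√30)/(315 + √30)) + 153143 = (-164187 + (944 + 3*√30)/(315 + √30)) + 153143 = -11044 + (944 + 3*√30)/(315 + √30)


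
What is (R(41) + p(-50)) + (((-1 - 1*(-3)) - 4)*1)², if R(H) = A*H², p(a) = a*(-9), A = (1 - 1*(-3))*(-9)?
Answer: -60062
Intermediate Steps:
A = -36 (A = (1 + 3)*(-9) = 4*(-9) = -36)
p(a) = -9*a
R(H) = -36*H²
(R(41) + p(-50)) + (((-1 - 1*(-3)) - 4)*1)² = (-36*41² - 9*(-50)) + (((-1 - 1*(-3)) - 4)*1)² = (-36*1681 + 450) + (((-1 + 3) - 4)*1)² = (-60516 + 450) + ((2 - 4)*1)² = -60066 + (-2*1)² = -60066 + (-2)² = -60066 + 4 = -60062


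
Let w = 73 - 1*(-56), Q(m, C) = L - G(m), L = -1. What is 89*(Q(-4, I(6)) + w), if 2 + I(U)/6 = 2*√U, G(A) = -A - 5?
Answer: 11481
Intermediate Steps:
G(A) = -5 - A
I(U) = -12 + 12*√U (I(U) = -12 + 6*(2*√U) = -12 + 12*√U)
Q(m, C) = 4 + m (Q(m, C) = -1 - (-5 - m) = -1 + (5 + m) = 4 + m)
w = 129 (w = 73 + 56 = 129)
89*(Q(-4, I(6)) + w) = 89*((4 - 4) + 129) = 89*(0 + 129) = 89*129 = 11481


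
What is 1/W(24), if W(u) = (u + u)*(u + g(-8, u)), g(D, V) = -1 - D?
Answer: 1/1488 ≈ 0.00067204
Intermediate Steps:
W(u) = 2*u*(7 + u) (W(u) = (u + u)*(u + (-1 - 1*(-8))) = (2*u)*(u + (-1 + 8)) = (2*u)*(u + 7) = (2*u)*(7 + u) = 2*u*(7 + u))
1/W(24) = 1/(2*24*(7 + 24)) = 1/(2*24*31) = 1/1488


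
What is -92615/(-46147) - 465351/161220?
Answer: -2181054099/2479939780 ≈ -0.87948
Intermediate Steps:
-92615/(-46147) - 465351/161220 = -92615*(-1/46147) - 465351*1/161220 = 92615/46147 - 155117/53740 = -2181054099/2479939780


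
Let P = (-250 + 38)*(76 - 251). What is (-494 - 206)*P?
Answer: -25970000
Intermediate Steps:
P = 37100 (P = -212*(-175) = 37100)
(-494 - 206)*P = (-494 - 206)*37100 = -700*37100 = -25970000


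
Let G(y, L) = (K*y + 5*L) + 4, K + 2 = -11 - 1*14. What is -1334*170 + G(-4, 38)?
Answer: -226478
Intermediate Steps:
K = -27 (K = -2 + (-11 - 1*14) = -2 + (-11 - 14) = -2 - 25 = -27)
G(y, L) = 4 - 27*y + 5*L (G(y, L) = (-27*y + 5*L) + 4 = 4 - 27*y + 5*L)
-1334*170 + G(-4, 38) = -1334*170 + (4 - 27*(-4) + 5*38) = -226780 + (4 + 108 + 190) = -226780 + 302 = -226478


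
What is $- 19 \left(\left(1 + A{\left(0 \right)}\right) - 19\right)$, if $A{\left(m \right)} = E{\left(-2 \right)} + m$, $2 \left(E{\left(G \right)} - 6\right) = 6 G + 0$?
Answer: $342$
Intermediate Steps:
$E{\left(G \right)} = 6 + 3 G$ ($E{\left(G \right)} = 6 + \frac{6 G + 0}{2} = 6 + \frac{6 G}{2} = 6 + 3 G$)
$A{\left(m \right)} = m$ ($A{\left(m \right)} = \left(6 + 3 \left(-2\right)\right) + m = \left(6 - 6\right) + m = 0 + m = m$)
$- 19 \left(\left(1 + A{\left(0 \right)}\right) - 19\right) = - 19 \left(\left(1 + 0\right) - 19\right) = - 19 \left(1 - 19\right) = \left(-19\right) \left(-18\right) = 342$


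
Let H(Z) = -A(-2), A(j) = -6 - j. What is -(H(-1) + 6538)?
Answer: -6542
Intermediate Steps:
H(Z) = 4 (H(Z) = -(-6 - 1*(-2)) = -(-6 + 2) = -1*(-4) = 4)
-(H(-1) + 6538) = -(4 + 6538) = -1*6542 = -6542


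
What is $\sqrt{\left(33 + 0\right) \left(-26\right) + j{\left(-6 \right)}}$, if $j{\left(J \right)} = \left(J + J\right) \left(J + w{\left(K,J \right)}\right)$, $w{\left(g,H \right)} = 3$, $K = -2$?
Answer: $i \sqrt{822} \approx 28.671 i$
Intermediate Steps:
$j{\left(J \right)} = 2 J \left(3 + J\right)$ ($j{\left(J \right)} = \left(J + J\right) \left(J + 3\right) = 2 J \left(3 + J\right)$)
$\sqrt{\left(33 + 0\right) \left(-26\right) + j{\left(-6 \right)}} = \sqrt{\left(33 + 0\right) \left(-26\right) + 2 \left(-6\right) \left(3 - 6\right)} = \sqrt{33 \left(-26\right) + 2 \left(-6\right) \left(-3\right)} = \sqrt{-858 + 36} = \sqrt{-822} = i \sqrt{822}$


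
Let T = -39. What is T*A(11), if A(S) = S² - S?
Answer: -4290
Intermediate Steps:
T*A(11) = -429*(-1 + 11) = -429*10 = -39*110 = -4290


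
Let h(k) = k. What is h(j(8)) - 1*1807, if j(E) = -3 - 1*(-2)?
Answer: -1808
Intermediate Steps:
j(E) = -1 (j(E) = -3 + 2 = -1)
h(j(8)) - 1*1807 = -1 - 1*1807 = -1 - 1807 = -1808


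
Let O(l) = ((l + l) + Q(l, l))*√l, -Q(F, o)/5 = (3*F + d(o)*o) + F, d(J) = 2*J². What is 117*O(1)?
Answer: -3276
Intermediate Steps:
Q(F, o) = -20*F - 10*o³ (Q(F, o) = -5*((3*F + (2*o²)*o) + F) = -5*((3*F + 2*o³) + F) = -5*((2*o³ + 3*F) + F) = -5*(2*o³ + 4*F) = -20*F - 10*o³)
O(l) = √l*(-18*l - 10*l³) (O(l) = ((l + l) + (-20*l - 10*l³))*√l = (2*l + (-20*l - 10*l³))*√l = (-18*l - 10*l³)*√l = √l*(-18*l - 10*l³))
117*O(1) = 117*(1^(3/2)*(-18 - 10*1²)) = 117*(1*(-18 - 10*1)) = 117*(1*(-18 - 10)) = 117*(1*(-28)) = 117*(-28) = -3276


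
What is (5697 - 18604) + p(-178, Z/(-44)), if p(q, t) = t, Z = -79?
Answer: -567829/44 ≈ -12905.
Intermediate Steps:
(5697 - 18604) + p(-178, Z/(-44)) = (5697 - 18604) - 79/(-44) = -12907 - 79*(-1/44) = -12907 + 79/44 = -567829/44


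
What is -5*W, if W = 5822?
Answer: -29110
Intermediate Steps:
-5*W = -5*5822 = -29110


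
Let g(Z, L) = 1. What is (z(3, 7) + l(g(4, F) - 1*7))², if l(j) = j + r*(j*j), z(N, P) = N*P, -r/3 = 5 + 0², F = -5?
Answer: 275625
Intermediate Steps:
r = -15 (r = -3*(5 + 0²) = -3*(5 + 0) = -3*5 = -15)
l(j) = j - 15*j² (l(j) = j - 15*j*j = j - 15*j²)
(z(3, 7) + l(g(4, F) - 1*7))² = (3*7 + (1 - 1*7)*(1 - 15*(1 - 1*7)))² = (21 + (1 - 7)*(1 - 15*(1 - 7)))² = (21 - 6*(1 - 15*(-6)))² = (21 - 6*(1 + 90))² = (21 - 6*91)² = (21 - 546)² = (-525)² = 275625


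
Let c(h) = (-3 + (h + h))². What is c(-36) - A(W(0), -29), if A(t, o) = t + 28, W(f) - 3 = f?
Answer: 5594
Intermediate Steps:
W(f) = 3 + f
c(h) = (-3 + 2*h)²
A(t, o) = 28 + t
c(-36) - A(W(0), -29) = (-3 + 2*(-36))² - (28 + (3 + 0)) = (-3 - 72)² - (28 + 3) = (-75)² - 1*31 = 5625 - 31 = 5594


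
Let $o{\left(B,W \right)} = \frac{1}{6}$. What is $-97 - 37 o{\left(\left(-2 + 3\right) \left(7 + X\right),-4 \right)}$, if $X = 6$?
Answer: $- \frac{619}{6} \approx -103.17$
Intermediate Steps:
$o{\left(B,W \right)} = \frac{1}{6}$
$-97 - 37 o{\left(\left(-2 + 3\right) \left(7 + X\right),-4 \right)} = -97 - \frac{37}{6} = - \frac{619}{6}$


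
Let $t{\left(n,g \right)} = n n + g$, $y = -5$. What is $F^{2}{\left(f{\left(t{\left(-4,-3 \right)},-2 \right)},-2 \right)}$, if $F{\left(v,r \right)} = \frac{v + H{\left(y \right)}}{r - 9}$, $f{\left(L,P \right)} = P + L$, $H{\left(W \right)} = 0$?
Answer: $1$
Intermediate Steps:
$t{\left(n,g \right)} = g + n^{2}$ ($t{\left(n,g \right)} = n^{2} + g = g + n^{2}$)
$f{\left(L,P \right)} = L + P$
$F{\left(v,r \right)} = \frac{v}{-9 + r}$ ($F{\left(v,r \right)} = \frac{v + 0}{r - 9} = \frac{v}{-9 + r}$)
$F^{2}{\left(f{\left(t{\left(-4,-3 \right)},-2 \right)},-2 \right)} = \left(\frac{\left(-3 + \left(-4\right)^{2}\right) - 2}{-9 - 2}\right)^{2} = \left(\frac{\left(-3 + 16\right) - 2}{-11}\right)^{2} = \left(\left(13 - 2\right) \left(- \frac{1}{11}\right)\right)^{2} = \left(11 \left(- \frac{1}{11}\right)\right)^{2} = \left(-1\right)^{2} = 1$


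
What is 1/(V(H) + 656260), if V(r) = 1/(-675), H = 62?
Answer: 675/442975499 ≈ 1.5238e-6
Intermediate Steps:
V(r) = -1/675
1/(V(H) + 656260) = 1/(-1/675 + 656260) = 1/(442975499/675) = 675/442975499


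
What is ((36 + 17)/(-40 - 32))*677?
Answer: -35881/72 ≈ -498.35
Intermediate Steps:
((36 + 17)/(-40 - 32))*677 = (53/(-72))*677 = (53*(-1/72))*677 = -53/72*677 = -35881/72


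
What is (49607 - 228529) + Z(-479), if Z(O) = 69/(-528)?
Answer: -31490295/176 ≈ -1.7892e+5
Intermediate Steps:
Z(O) = -23/176 (Z(O) = 69*(-1/528) = -23/176)
(49607 - 228529) + Z(-479) = (49607 - 228529) - 23/176 = -178922 - 23/176 = -31490295/176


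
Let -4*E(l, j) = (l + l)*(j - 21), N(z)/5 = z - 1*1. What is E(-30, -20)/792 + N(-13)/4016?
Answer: -26305/33132 ≈ -0.79395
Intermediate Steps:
N(z) = -5 + 5*z (N(z) = 5*(z - 1*1) = 5*(z - 1) = 5*(-1 + z) = -5 + 5*z)
E(l, j) = -l*(-21 + j)/2 (E(l, j) = -(l + l)*(j - 21)/4 = -2*l*(-21 + j)/4 = -l*(-21 + j)/2)
E(-30, -20)/792 + N(-13)/4016 = ((½)*(-30)*(21 - 1*(-20)))/792 + (-5 + 5*(-13))/4016 = ((½)*(-30)*(21 + 20))*(1/792) + (-5 - 65)*(1/4016) = ((½)*(-30)*41)*(1/792) - 70*1/4016 = -615*1/792 - 35/2008 = -205/264 - 35/2008 = -26305/33132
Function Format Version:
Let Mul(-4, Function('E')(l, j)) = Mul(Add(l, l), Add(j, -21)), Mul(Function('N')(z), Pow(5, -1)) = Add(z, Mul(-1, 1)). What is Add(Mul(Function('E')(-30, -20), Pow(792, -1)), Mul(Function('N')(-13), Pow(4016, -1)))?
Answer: Rational(-26305, 33132) ≈ -0.79395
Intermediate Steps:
Function('N')(z) = Add(-5, Mul(5, z)) (Function('N')(z) = Mul(5, Add(z, Mul(-1, 1))) = Mul(5, Add(z, -1)) = Mul(5, Add(-1, z)) = Add(-5, Mul(5, z)))
Function('E')(l, j) = Mul(Rational(-1, 2), l, Add(-21, j)) (Function('E')(l, j) = Mul(Rational(-1, 4), Mul(Add(l, l), Add(j, -21))) = Mul(Rational(-1, 4), Mul(Mul(2, l), Add(-21, j))) = Mul(Rational(-1, 4), Mul(2, l, Add(-21, j))) = Mul(Rational(-1, 2), l, Add(-21, j)))
Add(Mul(Function('E')(-30, -20), Pow(792, -1)), Mul(Function('N')(-13), Pow(4016, -1))) = Add(Mul(Mul(Rational(1, 2), -30, Add(21, Mul(-1, -20))), Pow(792, -1)), Mul(Add(-5, Mul(5, -13)), Pow(4016, -1))) = Add(Mul(Mul(Rational(1, 2), -30, Add(21, 20)), Rational(1, 792)), Mul(Add(-5, -65), Rational(1, 4016))) = Add(Mul(Mul(Rational(1, 2), -30, 41), Rational(1, 792)), Mul(-70, Rational(1, 4016))) = Add(Mul(-615, Rational(1, 792)), Rational(-35, 2008)) = Add(Rational(-205, 264), Rational(-35, 2008)) = Rational(-26305, 33132)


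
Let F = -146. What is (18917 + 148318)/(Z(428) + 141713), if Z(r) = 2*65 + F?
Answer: 167235/141697 ≈ 1.1802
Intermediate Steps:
Z(r) = -16 (Z(r) = 2*65 - 146 = 130 - 146 = -16)
(18917 + 148318)/(Z(428) + 141713) = (18917 + 148318)/(-16 + 141713) = 167235/141697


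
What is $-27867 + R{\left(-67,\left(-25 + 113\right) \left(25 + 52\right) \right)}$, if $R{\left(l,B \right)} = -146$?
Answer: $-28013$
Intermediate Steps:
$-27867 + R{\left(-67,\left(-25 + 113\right) \left(25 + 52\right) \right)} = -27867 - 146 = -28013$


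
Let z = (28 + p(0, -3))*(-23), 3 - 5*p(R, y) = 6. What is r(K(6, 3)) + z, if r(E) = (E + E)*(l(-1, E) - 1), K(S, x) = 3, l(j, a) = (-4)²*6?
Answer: -301/5 ≈ -60.200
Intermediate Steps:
l(j, a) = 96 (l(j, a) = 16*6 = 96)
p(R, y) = -⅗ (p(R, y) = ⅗ - ⅕*6 = ⅗ - 6/5 = -⅗)
z = -3151/5 (z = (28 - ⅗)*(-23) = (137/5)*(-23) = -3151/5 ≈ -630.20)
r(E) = 190*E (r(E) = (E + E)*(96 - 1) = (2*E)*95 = 190*E)
r(K(6, 3)) + z = 190*3 - 3151/5 = 570 - 3151/5 = -301/5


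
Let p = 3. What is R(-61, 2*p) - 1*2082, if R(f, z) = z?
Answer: -2076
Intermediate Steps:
R(-61, 2*p) - 1*2082 = 2*3 - 1*2082 = 6 - 2082 = -2076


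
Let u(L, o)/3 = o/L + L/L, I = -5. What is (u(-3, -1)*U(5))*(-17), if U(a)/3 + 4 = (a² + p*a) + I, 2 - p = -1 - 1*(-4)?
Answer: -2244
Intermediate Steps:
p = -1 (p = 2 - (-1 - 1*(-4)) = 2 - (-1 + 4) = 2 - 1*3 = 2 - 3 = -1)
u(L, o) = 3 + 3*o/L (u(L, o) = 3*(o/L + L/L) = 3*(o/L + 1) = 3*(1 + o/L) = 3 + 3*o/L)
U(a) = -27 - 3*a + 3*a² (U(a) = -12 + 3*((a² - a) - 5) = -12 + 3*(-5 + a² - a) = -12 + (-15 - 3*a + 3*a²) = -27 - 3*a + 3*a²)
(u(-3, -1)*U(5))*(-17) = ((3 + 3*(-1)/(-3))*(-27 - 3*5 + 3*5²))*(-17) = ((3 + 3*(-1)*(-⅓))*(-27 - 15 + 3*25))*(-17) = ((3 + 1)*(-27 - 15 + 75))*(-17) = (4*33)*(-17) = 132*(-17) = -2244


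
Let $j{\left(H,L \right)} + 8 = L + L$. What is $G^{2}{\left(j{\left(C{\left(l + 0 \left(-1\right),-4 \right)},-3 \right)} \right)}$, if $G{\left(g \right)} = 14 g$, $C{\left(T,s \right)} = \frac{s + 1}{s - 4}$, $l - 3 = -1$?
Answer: $38416$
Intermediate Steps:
$l = 2$ ($l = 3 - 1 = 2$)
$C{\left(T,s \right)} = \frac{1 + s}{-4 + s}$
$j{\left(H,L \right)} = -8 + 2 L$ ($j{\left(H,L \right)} = -8 + \left(L + L\right) = -8 + 2 L$)
$G^{2}{\left(j{\left(C{\left(l + 0 \left(-1\right),-4 \right)},-3 \right)} \right)} = \left(14 \left(-8 + 2 \left(-3\right)\right)\right)^{2} = \left(14 \left(-8 - 6\right)\right)^{2} = \left(14 \left(-14\right)\right)^{2} = \left(-196\right)^{2} = 38416$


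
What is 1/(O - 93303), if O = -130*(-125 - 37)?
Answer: -1/72243 ≈ -1.3842e-5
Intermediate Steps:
O = 21060 (O = -130*(-162) = 21060)
1/(O - 93303) = 1/(21060 - 93303) = 1/(-72243) = -1/72243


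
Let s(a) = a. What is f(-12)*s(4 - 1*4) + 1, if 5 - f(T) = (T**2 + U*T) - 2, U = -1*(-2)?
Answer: 1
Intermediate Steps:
U = 2
f(T) = 7 - T**2 - 2*T (f(T) = 5 - ((T**2 + 2*T) - 2) = 5 - (-2 + T**2 + 2*T) = 5 + (2 - T**2 - 2*T) = 7 - T**2 - 2*T)
f(-12)*s(4 - 1*4) + 1 = (7 - 1*(-12)**2 - 2*(-12))*(4 - 1*4) + 1 = (7 - 1*144 + 24)*(4 - 4) + 1 = (7 - 144 + 24)*0 + 1 = -113*0 + 1 = 0 + 1 = 1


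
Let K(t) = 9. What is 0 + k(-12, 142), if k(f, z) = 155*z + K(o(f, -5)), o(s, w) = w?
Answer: 22019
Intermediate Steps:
k(f, z) = 9 + 155*z (k(f, z) = 155*z + 9 = 9 + 155*z)
0 + k(-12, 142) = 0 + (9 + 155*142) = 0 + (9 + 22010) = 0 + 22019 = 22019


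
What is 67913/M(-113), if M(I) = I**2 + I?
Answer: 601/112 ≈ 5.3661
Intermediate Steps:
M(I) = I + I**2
67913/M(-113) = 67913/((-113*(1 - 113))) = 67913/((-113*(-112))) = 67913/12656 = 67913*(1/12656) = 601/112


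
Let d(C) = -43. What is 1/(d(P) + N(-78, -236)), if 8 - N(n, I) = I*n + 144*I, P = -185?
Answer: 1/15541 ≈ 6.4346e-5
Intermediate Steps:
N(n, I) = 8 - 144*I - I*n (N(n, I) = 8 - (I*n + 144*I) = 8 - (144*I + I*n) = 8 + (-144*I - I*n) = 8 - 144*I - I*n)
1/(d(P) + N(-78, -236)) = 1/(-43 + (8 - 144*(-236) - 1*(-236)*(-78))) = 1/(-43 + (8 + 33984 - 18408)) = 1/(-43 + 15584) = 1/15541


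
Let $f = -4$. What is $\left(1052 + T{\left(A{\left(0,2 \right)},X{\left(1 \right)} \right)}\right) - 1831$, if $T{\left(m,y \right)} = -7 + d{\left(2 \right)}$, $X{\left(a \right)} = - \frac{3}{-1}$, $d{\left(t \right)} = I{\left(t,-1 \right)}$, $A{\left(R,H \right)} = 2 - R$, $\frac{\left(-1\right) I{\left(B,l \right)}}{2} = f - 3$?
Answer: $-772$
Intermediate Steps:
$I{\left(B,l \right)} = 14$ ($I{\left(B,l \right)} = - 2 \left(-4 - 3\right) = \left(-2\right) \left(-7\right) = 14$)
$d{\left(t \right)} = 14$
$X{\left(a \right)} = 3$ ($X{\left(a \right)} = \left(-3\right) \left(-1\right) = 3$)
$T{\left(m,y \right)} = 7$ ($T{\left(m,y \right)} = -7 + 14 = 7$)
$\left(1052 + T{\left(A{\left(0,2 \right)},X{\left(1 \right)} \right)}\right) - 1831 = \left(1052 + 7\right) - 1831 = 1059 - 1831 = -772$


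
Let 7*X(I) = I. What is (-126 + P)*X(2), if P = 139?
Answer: 26/7 ≈ 3.7143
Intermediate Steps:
X(I) = I/7
(-126 + P)*X(2) = (-126 + 139)*((⅐)*2) = 13*(2/7) = 26/7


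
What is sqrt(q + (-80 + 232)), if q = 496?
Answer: 18*sqrt(2) ≈ 25.456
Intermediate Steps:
sqrt(q + (-80 + 232)) = sqrt(496 + (-80 + 232)) = sqrt(496 + 152) = sqrt(648) = 18*sqrt(2)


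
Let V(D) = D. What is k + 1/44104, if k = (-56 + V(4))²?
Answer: 119257217/44104 ≈ 2704.0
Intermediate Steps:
k = 2704 (k = (-56 + 4)² = (-52)² = 2704)
k + 1/44104 = 2704 + 1/44104 = 119257217/44104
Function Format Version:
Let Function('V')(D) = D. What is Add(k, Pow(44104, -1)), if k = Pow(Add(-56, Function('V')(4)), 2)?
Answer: Rational(119257217, 44104) ≈ 2704.0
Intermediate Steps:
k = 2704 (k = Pow(Add(-56, 4), 2) = Pow(-52, 2) = 2704)
Add(k, Pow(44104, -1)) = Add(2704, Pow(44104, -1)) = Add(2704, Rational(1, 44104)) = Rational(119257217, 44104)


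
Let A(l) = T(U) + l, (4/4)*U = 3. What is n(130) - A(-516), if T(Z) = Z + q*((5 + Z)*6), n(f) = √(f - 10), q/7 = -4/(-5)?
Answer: 1221/5 + 2*√30 ≈ 255.15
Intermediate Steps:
q = 28/5 (q = 7*(-4/(-5)) = 7*(-4*(-⅕)) = 7*(⅘) = 28/5 ≈ 5.6000)
n(f) = √(-10 + f)
U = 3
T(Z) = 168 + 173*Z/5 (T(Z) = Z + 28*((5 + Z)*6)/5 = Z + 28*(30 + 6*Z)/5 = Z + (168 + 168*Z/5) = 168 + 173*Z/5)
A(l) = 1359/5 + l (A(l) = (168 + (173/5)*3) + l = (168 + 519/5) + l = 1359/5 + l)
n(130) - A(-516) = √(-10 + 130) - (1359/5 - 516) = √120 - 1*(-1221/5) = 2*√30 + 1221/5 = 1221/5 + 2*√30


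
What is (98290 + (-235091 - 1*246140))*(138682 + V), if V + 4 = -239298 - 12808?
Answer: 43436231748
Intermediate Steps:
V = -252110 (V = -4 + (-239298 - 12808) = -4 - 252106 = -252110)
(98290 + (-235091 - 1*246140))*(138682 + V) = (98290 + (-235091 - 1*246140))*(138682 - 252110) = (98290 + (-235091 - 246140))*(-113428) = (98290 - 481231)*(-113428) = -382941*(-113428) = 43436231748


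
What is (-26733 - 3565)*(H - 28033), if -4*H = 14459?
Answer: 1917727059/2 ≈ 9.5886e+8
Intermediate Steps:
H = -14459/4 (H = -¼*14459 = -14459/4 ≈ -3614.8)
(-26733 - 3565)*(H - 28033) = (-26733 - 3565)*(-14459/4 - 28033) = -30298*(-126591/4) = 1917727059/2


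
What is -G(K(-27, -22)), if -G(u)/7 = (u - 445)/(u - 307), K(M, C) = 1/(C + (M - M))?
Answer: 9791/965 ≈ 10.146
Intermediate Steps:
K(M, C) = 1/C (K(M, C) = 1/(C + 0) = 1/C)
G(u) = -7*(-445 + u)/(-307 + u) (G(u) = -7*(u - 445)/(u - 307) = -7*(-445 + u)/(-307 + u))
-G(K(-27, -22)) = -7*(445 - 1/(-22))/(-307 + 1/(-22)) = -7*(445 - 1*(-1/22))/(-307 - 1/22) = -7*(445 + 1/22)/(-6755/22) = -7*(-22)*9791/(6755*22) = -1*(-9791/965) = 9791/965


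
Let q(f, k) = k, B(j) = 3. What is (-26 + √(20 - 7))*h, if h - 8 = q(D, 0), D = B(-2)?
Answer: -208 + 8*√13 ≈ -179.16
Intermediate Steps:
D = 3
h = 8 (h = 8 + 0 = 8)
(-26 + √(20 - 7))*h = (-26 + √(20 - 7))*8 = (-26 + √13)*8 = -208 + 8*√13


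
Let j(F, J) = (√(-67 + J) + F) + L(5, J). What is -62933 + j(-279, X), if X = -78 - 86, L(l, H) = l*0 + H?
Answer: -63376 + I*√231 ≈ -63376.0 + 15.199*I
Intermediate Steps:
L(l, H) = H (L(l, H) = 0 + H = H)
X = -164
j(F, J) = F + J + √(-67 + J) (j(F, J) = (√(-67 + J) + F) + J = (F + √(-67 + J)) + J = F + J + √(-67 + J))
-62933 + j(-279, X) = -62933 + (-279 - 164 + √(-67 - 164)) = -62933 + (-279 - 164 + √(-231)) = -62933 + (-279 - 164 + I*√231) = -62933 + (-443 + I*√231) = -63376 + I*√231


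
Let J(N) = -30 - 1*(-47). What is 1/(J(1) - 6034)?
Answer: -1/6017 ≈ -0.00016620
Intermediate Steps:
J(N) = 17 (J(N) = -30 + 47 = 17)
1/(J(1) - 6034) = 1/(17 - 6034) = 1/(-6017) = -1/6017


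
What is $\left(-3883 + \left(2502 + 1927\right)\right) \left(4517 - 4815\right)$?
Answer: $-162708$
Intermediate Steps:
$\left(-3883 + \left(2502 + 1927\right)\right) \left(4517 - 4815\right) = \left(-3883 + 4429\right) \left(-298\right) = 546 \left(-298\right) = -162708$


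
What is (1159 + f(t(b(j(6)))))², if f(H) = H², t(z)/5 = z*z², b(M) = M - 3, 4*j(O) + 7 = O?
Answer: 15729546547065121/16777216 ≈ 9.3755e+8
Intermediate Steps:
j(O) = -7/4 + O/4
b(M) = -3 + M
t(z) = 5*z³ (t(z) = 5*(z*z²) = 5*z³)
(1159 + f(t(b(j(6)))))² = (1159 + (5*(-3 + (-7/4 + (¼)*6))³)²)² = (1159 + (5*(-3 + (-7/4 + 3/2))³)²)² = (1159 + (5*(-3 - ¼)³)²)² = (1159 + (5*(-13/4)³)²)² = (1159 + (5*(-2197/64))²)² = (1159 + (-10985/64)²)² = (1159 + 120670225/4096)² = (125417489/4096)² = 15729546547065121/16777216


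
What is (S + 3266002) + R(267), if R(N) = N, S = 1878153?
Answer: 5144422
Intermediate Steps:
(S + 3266002) + R(267) = (1878153 + 3266002) + 267 = 5144155 + 267 = 5144422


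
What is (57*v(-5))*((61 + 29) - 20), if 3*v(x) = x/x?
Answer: 1330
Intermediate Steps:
v(x) = ⅓ (v(x) = (x/x)/3 = (⅓)*1 = ⅓)
(57*v(-5))*((61 + 29) - 20) = (57*(⅓))*((61 + 29) - 20) = 19*(90 - 20) = 19*70 = 1330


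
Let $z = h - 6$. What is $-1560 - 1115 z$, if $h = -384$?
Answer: $433290$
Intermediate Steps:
$z = -390$ ($z = -384 - 6 = -390$)
$-1560 - 1115 z = -1560 - -434850 = -1560 + 434850 = 433290$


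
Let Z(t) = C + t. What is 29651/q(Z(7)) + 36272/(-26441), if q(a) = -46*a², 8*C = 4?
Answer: -1755711782/136832175 ≈ -12.831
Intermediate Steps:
C = ½ (C = (⅛)*4 = ½ ≈ 0.50000)
Z(t) = ½ + t
29651/q(Z(7)) + 36272/(-26441) = 29651/((-46*(½ + 7)²)) + 36272/(-26441) = 29651/((-46*(15/2)²)) + 36272*(-1/26441) = 29651/((-46*225/4)) - 36272/26441 = 29651/(-5175/2) - 36272/26441 = 29651*(-2/5175) - 36272/26441 = -59302/5175 - 36272/26441 = -1755711782/136832175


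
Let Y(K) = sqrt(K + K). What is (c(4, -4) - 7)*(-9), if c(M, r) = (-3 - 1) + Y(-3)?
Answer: 99 - 9*I*sqrt(6) ≈ 99.0 - 22.045*I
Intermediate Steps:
Y(K) = sqrt(2)*sqrt(K) (Y(K) = sqrt(2*K) = sqrt(2)*sqrt(K))
c(M, r) = -4 + I*sqrt(6) (c(M, r) = (-3 - 1) + sqrt(2)*sqrt(-3) = -4 + sqrt(2)*(I*sqrt(3)) = -4 + I*sqrt(6))
(c(4, -4) - 7)*(-9) = ((-4 + I*sqrt(6)) - 7)*(-9) = (-11 + I*sqrt(6))*(-9) = 99 - 9*I*sqrt(6)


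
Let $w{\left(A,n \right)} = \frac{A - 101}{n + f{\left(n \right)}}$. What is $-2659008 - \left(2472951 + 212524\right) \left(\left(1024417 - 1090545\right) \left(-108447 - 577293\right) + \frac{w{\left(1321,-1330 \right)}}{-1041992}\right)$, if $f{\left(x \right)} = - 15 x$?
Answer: $- \frac{118135398440645748244694441}{970094552} \approx -1.2178 \cdot 10^{17}$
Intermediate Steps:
$w{\left(A,n \right)} = - \frac{-101 + A}{14 n}$ ($w{\left(A,n \right)} = \frac{A - 101}{n - 15 n} = \frac{-101 + A}{\left(-14\right) n} = \left(-101 + A\right) \left(- \frac{1}{14 n}\right) = - \frac{-101 + A}{14 n}$)
$-2659008 - \left(2472951 + 212524\right) \left(\left(1024417 - 1090545\right) \left(-108447 - 577293\right) + \frac{w{\left(1321,-1330 \right)}}{-1041992}\right) = -2659008 - \left(2472951 + 212524\right) \left(\left(1024417 - 1090545\right) \left(-108447 - 577293\right) + \frac{\frac{1}{14} \frac{1}{-1330} \left(101 - 1321\right)}{-1041992}\right) = -2659008 - 2685475 \left(\left(-66128\right) \left(-685740\right) + \frac{1}{14} \left(- \frac{1}{1330}\right) \left(101 - 1321\right) \left(- \frac{1}{1041992}\right)\right) = -2659008 - 2685475 \left(45346614720 + \frac{1}{14} \left(- \frac{1}{1330}\right) \left(-1220\right) \left(- \frac{1}{1041992}\right)\right) = -2659008 - 2685475 \left(45346614720 + \frac{61}{931} \left(- \frac{1}{1041992}\right)\right) = -2659008 - 2685475 \left(45346614720 - \frac{61}{970094552}\right) = -2659008 - 2685475 \cdot \frac{43990503891515005379}{970094552} = -2659008 - \frac{118135398438066259070170025}{970094552} = - \frac{118135398440645748244694441}{970094552}$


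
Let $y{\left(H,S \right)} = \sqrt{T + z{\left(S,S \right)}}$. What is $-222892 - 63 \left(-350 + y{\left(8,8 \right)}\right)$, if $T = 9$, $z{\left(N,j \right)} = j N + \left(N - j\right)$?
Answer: $-200842 - 63 \sqrt{73} \approx -2.0138 \cdot 10^{5}$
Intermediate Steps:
$z{\left(N,j \right)} = N - j + N j$ ($z{\left(N,j \right)} = N j + \left(N - j\right) = N - j + N j$)
$y{\left(H,S \right)} = \sqrt{9 + S^{2}}$ ($y{\left(H,S \right)} = \sqrt{9 + \left(S - S + S S\right)} = \sqrt{9 + \left(S - S + S^{2}\right)} = \sqrt{9 + S^{2}}$)
$-222892 - 63 \left(-350 + y{\left(8,8 \right)}\right) = -222892 - 63 \left(-350 + \sqrt{9 + 8^{2}}\right) = -222892 - 63 \left(-350 + \sqrt{9 + 64}\right) = -222892 - 63 \left(-350 + \sqrt{73}\right) = -222892 - \left(-22050 + 63 \sqrt{73}\right) = -222892 + \left(22050 - 63 \sqrt{73}\right) = -200842 - 63 \sqrt{73}$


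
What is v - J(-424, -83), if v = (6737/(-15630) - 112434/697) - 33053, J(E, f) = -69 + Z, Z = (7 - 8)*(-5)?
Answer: -361147833899/10894110 ≈ -33151.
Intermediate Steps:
Z = 5 (Z = -1*(-5) = 5)
J(E, f) = -64 (J(E, f) = -69 + 5 = -64)
v = -361845056939/10894110 (v = (6737*(-1/15630) - 112434*1/697) - 33053 = (-6737/15630 - 112434/697) - 33053 = -1762039109/10894110 - 33053 = -361845056939/10894110 ≈ -33215.)
v - J(-424, -83) = -361845056939/10894110 - 1*(-64) = -361845056939/10894110 + 64 = -361147833899/10894110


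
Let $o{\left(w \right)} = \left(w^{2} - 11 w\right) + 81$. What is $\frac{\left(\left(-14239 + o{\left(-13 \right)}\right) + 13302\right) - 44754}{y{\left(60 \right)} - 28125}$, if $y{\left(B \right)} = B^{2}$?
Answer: $\frac{45298}{24525} \approx 1.847$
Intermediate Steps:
$o{\left(w \right)} = 81 + w^{2} - 11 w$
$\frac{\left(\left(-14239 + o{\left(-13 \right)}\right) + 13302\right) - 44754}{y{\left(60 \right)} - 28125} = \frac{\left(\left(-14239 + \left(81 + \left(-13\right)^{2} - -143\right)\right) + 13302\right) - 44754}{60^{2} - 28125} = \frac{\left(\left(-14239 + \left(81 + 169 + 143\right)\right) + 13302\right) - 44754}{3600 - 28125} = \frac{\left(\left(-14239 + 393\right) + 13302\right) - 44754}{-24525} = \left(\left(-13846 + 13302\right) - 44754\right) \left(- \frac{1}{24525}\right) = \left(-544 - 44754\right) \left(- \frac{1}{24525}\right) = \left(-45298\right) \left(- \frac{1}{24525}\right) = \frac{45298}{24525}$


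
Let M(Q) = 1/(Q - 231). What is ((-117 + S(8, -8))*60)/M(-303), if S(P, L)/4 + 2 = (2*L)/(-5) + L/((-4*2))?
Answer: 3466728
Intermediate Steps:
S(P, L) = -8 - 21*L/10 (S(P, L) = -8 + 4*((2*L)/(-5) + L/((-4*2))) = -8 + 4*((2*L)*(-⅕) + L/(-8)) = -8 + 4*(-2*L/5 + L*(-⅛)) = -8 + 4*(-2*L/5 - L/8) = -8 + 4*(-21*L/40) = -8 - 21*L/10)
M(Q) = 1/(-231 + Q)
((-117 + S(8, -8))*60)/M(-303) = ((-117 + (-8 - 21/10*(-8)))*60)/(1/(-231 - 303)) = ((-117 + (-8 + 84/5))*60)/(1/(-534)) = ((-117 + 44/5)*60)/(-1/534) = -541/5*60*(-534) = -6492*(-534) = 3466728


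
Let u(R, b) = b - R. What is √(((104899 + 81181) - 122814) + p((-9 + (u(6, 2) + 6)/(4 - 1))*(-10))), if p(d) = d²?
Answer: √631894/3 ≈ 264.97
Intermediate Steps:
√(((104899 + 81181) - 122814) + p((-9 + (u(6, 2) + 6)/(4 - 1))*(-10))) = √(((104899 + 81181) - 122814) + ((-9 + ((2 - 1*6) + 6)/(4 - 1))*(-10))²) = √((186080 - 122814) + ((-9 + ((2 - 6) + 6)/3)*(-10))²) = √(63266 + ((-9 + (-4 + 6)*(⅓))*(-10))²) = √(63266 + ((-9 + 2*(⅓))*(-10))²) = √(63266 + ((-9 + ⅔)*(-10))²) = √(63266 + (-25/3*(-10))²) = √(63266 + (250/3)²) = √(63266 + 62500/9) = √(631894/9) = √631894/3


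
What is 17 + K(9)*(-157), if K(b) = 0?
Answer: 17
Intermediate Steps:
17 + K(9)*(-157) = 17 + 0*(-157) = 17 + 0 = 17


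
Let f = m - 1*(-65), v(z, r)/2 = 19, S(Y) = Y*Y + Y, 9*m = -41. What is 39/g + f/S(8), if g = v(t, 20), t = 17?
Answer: 5743/3078 ≈ 1.8658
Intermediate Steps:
m = -41/9 (m = (⅑)*(-41) = -41/9 ≈ -4.5556)
S(Y) = Y + Y² (S(Y) = Y² + Y = Y + Y²)
v(z, r) = 38 (v(z, r) = 2*19 = 38)
g = 38
f = 544/9 (f = -41/9 - 1*(-65) = -41/9 + 65 = 544/9 ≈ 60.444)
39/g + f/S(8) = 39/38 + 544/(9*((8*(1 + 8)))) = 39*(1/38) + 544/(9*((8*9))) = 39/38 + (544/9)/72 = 39/38 + (544/9)*(1/72) = 39/38 + 68/81 = 5743/3078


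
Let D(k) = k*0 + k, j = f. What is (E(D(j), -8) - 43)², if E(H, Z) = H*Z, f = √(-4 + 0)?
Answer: 1593 + 1376*I ≈ 1593.0 + 1376.0*I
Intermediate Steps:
f = 2*I (f = √(-4) = 2*I ≈ 2.0*I)
j = 2*I ≈ 2.0*I
D(k) = k (D(k) = 0 + k = k)
(E(D(j), -8) - 43)² = ((2*I)*(-8) - 43)² = (-16*I - 43)² = (-43 - 16*I)²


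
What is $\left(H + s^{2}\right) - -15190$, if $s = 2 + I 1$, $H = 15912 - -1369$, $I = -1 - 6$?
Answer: $32496$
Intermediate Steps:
$I = -7$ ($I = -1 - 6 = -7$)
$H = 17281$ ($H = 15912 + 1369 = 17281$)
$s = -5$ ($s = 2 - 7 = -5$)
$\left(H + s^{2}\right) - -15190 = \left(17281 + \left(-5\right)^{2}\right) - -15190 = \left(17281 + 25\right) + \left(-1500 + 16690\right) = 17306 + 15190 = 32496$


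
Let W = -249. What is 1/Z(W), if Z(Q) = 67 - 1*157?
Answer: -1/90 ≈ -0.011111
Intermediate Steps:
Z(Q) = -90 (Z(Q) = 67 - 157 = -90)
1/Z(W) = 1/(-90) = -1/90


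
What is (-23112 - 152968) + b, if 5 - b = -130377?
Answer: -45698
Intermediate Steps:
b = 130382 (b = 5 - 1*(-130377) = 5 + 130377 = 130382)
(-23112 - 152968) + b = (-23112 - 152968) + 130382 = -176080 + 130382 = -45698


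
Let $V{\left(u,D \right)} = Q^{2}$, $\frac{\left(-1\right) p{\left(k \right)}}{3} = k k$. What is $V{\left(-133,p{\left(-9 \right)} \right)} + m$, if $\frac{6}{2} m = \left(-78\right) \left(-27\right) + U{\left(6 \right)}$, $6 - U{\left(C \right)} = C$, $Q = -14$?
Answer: $898$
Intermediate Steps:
$U{\left(C \right)} = 6 - C$
$p{\left(k \right)} = - 3 k^{2}$ ($p{\left(k \right)} = - 3 k k = - 3 k^{2}$)
$V{\left(u,D \right)} = 196$ ($V{\left(u,D \right)} = \left(-14\right)^{2} = 196$)
$m = 702$ ($m = \frac{\left(-78\right) \left(-27\right) + \left(6 - 6\right)}{3} = \frac{2106 + \left(6 - 6\right)}{3} = \frac{2106 + 0}{3} = \frac{1}{3} \cdot 2106 = 702$)
$V{\left(-133,p{\left(-9 \right)} \right)} + m = 196 + 702 = 898$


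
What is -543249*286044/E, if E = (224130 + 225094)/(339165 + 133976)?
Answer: -18380713687419699/112306 ≈ -1.6367e+11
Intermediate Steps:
E = 449224/473141 ≈ 0.94945
-543249*286044/E = -543249/(449224/(473141*((242*1182)))) = -543249/((449224/473141)/286044) = -543249/((449224/473141)*(1/286044)) = -543249/112306/33834786051 = -543249*33834786051/112306 = -18380713687419699/112306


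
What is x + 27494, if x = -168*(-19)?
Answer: 30686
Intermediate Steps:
x = 3192
x + 27494 = 3192 + 27494 = 30686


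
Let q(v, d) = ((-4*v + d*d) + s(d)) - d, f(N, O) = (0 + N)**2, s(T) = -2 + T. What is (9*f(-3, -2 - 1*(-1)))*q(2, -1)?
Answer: -729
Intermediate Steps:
f(N, O) = N**2
q(v, d) = -2 + d**2 - 4*v (q(v, d) = ((-4*v + d*d) + (-2 + d)) - d = ((-4*v + d**2) + (-2 + d)) - d = ((d**2 - 4*v) + (-2 + d)) - d = (-2 + d + d**2 - 4*v) - d = -2 + d**2 - 4*v)
(9*f(-3, -2 - 1*(-1)))*q(2, -1) = (9*(-3)**2)*(-2 + (-1)**2 - 4*2) = (9*9)*(-2 + 1 - 8) = 81*(-9) = -729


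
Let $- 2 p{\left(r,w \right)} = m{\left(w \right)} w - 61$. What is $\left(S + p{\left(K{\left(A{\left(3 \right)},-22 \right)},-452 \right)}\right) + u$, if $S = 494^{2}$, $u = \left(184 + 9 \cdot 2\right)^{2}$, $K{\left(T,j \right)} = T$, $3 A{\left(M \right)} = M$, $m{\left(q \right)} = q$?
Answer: $\frac{365437}{2} \approx 1.8272 \cdot 10^{5}$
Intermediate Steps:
$A{\left(M \right)} = \frac{M}{3}$
$u = 40804$ ($u = \left(184 + 18\right)^{2} = 202^{2} = 40804$)
$p{\left(r,w \right)} = \frac{61}{2} - \frac{w^{2}}{2}$ ($p{\left(r,w \right)} = - \frac{w w - 61}{2} = - \frac{w^{2} - 61}{2} = - \frac{-61 + w^{2}}{2} = \frac{61}{2} - \frac{w^{2}}{2}$)
$S = 244036$
$\left(S + p{\left(K{\left(A{\left(3 \right)},-22 \right)},-452 \right)}\right) + u = \left(244036 + \left(\frac{61}{2} - \frac{\left(-452\right)^{2}}{2}\right)\right) + 40804 = \left(244036 + \left(\frac{61}{2} - 102152\right)\right) + 40804 = \left(244036 - \frac{204243}{2}\right) + 40804 = \frac{283829}{2} + 40804 = \frac{365437}{2}$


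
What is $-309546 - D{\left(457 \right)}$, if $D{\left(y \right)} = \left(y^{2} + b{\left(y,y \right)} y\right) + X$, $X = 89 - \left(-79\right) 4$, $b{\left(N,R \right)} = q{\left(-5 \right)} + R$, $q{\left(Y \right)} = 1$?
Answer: $-728106$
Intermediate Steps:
$b{\left(N,R \right)} = 1 + R$
$X = 405$ ($X = 89 - -316 = 89 + 316 = 405$)
$D{\left(y \right)} = 405 + y^{2} + y \left(1 + y\right)$ ($D{\left(y \right)} = \left(y^{2} + \left(1 + y\right) y\right) + 405 = \left(y^{2} + y \left(1 + y\right)\right) + 405 = 405 + y^{2} + y \left(1 + y\right)$)
$-309546 - D{\left(457 \right)} = -309546 - \left(405 + 457 + 2 \cdot 457^{2}\right) = -309546 - \left(405 + 457 + 2 \cdot 208849\right) = -309546 - \left(405 + 457 + 417698\right) = -309546 - 418560 = -728106$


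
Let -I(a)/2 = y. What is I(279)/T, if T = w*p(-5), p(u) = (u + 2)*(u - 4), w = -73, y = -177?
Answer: -118/657 ≈ -0.17960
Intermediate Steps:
I(a) = 354 (I(a) = -2*(-177) = 354)
p(u) = (-4 + u)*(2 + u) (p(u) = (2 + u)*(-4 + u) = (-4 + u)*(2 + u))
T = -1971 (T = -73*(-8 + (-5)**2 - 2*(-5)) = -73*(-8 + 25 + 10) = -73*27 = -1971)
I(279)/T = 354/(-1971) = 354*(-1/1971) = -118/657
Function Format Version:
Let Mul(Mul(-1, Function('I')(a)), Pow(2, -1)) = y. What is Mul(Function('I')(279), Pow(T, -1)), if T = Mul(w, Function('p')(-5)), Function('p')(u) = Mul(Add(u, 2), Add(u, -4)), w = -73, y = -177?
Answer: Rational(-118, 657) ≈ -0.17960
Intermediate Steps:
Function('I')(a) = 354 (Function('I')(a) = Mul(-2, -177) = 354)
Function('p')(u) = Mul(Add(-4, u), Add(2, u)) (Function('p')(u) = Mul(Add(2, u), Add(-4, u)) = Mul(Add(-4, u), Add(2, u)))
T = -1971 (T = Mul(-73, Add(-8, Pow(-5, 2), Mul(-2, -5))) = Mul(-73, Add(-8, 25, 10)) = Mul(-73, 27) = -1971)
Mul(Function('I')(279), Pow(T, -1)) = Mul(354, Pow(-1971, -1)) = Mul(354, Rational(-1, 1971)) = Rational(-118, 657)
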